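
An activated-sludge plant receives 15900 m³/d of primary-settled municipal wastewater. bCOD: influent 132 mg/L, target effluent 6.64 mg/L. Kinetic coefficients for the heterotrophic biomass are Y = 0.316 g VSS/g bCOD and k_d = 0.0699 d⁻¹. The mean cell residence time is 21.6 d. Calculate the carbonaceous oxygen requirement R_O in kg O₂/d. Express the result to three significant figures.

R_O ≈ 1640 kg O₂/d

The observed yield is Y_obs = Y/(1 + k_d·θ_c) = 0.316 / (1 + 0.0699 × 21.6) = 0.316 / 2.510 = 0.1259 g VSS per g bCOD removed.
Q·(S₀ − S) = 15900 × (132 − 6.64) × 10⁻³ = 1993 kg/d removed.
Net sludge production P_X = 0.1259 × 1993 = 251.0 kg VSS/d.
R_O = Q·(S₀ − S) − 1.42·P_X = 1993 − 1.42 × 251.0 = 1637 kg O₂/d.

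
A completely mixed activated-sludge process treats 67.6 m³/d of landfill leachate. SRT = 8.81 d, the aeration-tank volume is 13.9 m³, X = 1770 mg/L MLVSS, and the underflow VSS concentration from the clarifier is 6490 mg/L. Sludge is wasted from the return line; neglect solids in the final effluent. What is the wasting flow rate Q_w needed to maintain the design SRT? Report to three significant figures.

Wasting from the return line (neglecting effluent solids): Q_w = V·X / (θ_c·X_r) = 13.90 × 1770 / (8.81 × 6490) = 0.4303 m³/d.

Q_w ≈ 0.430 m³/d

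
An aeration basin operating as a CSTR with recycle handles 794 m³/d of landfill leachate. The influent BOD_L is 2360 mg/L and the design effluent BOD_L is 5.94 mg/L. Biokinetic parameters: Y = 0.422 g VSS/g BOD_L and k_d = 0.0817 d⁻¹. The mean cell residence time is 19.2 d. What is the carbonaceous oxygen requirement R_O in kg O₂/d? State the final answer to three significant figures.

R_O ≈ 1430 kg O₂/d

Y_obs = Y / (1 + k_d θ_c) = 0.422 / (1 + 0.0817 × 19.2) = 0.422 / 2.569 = 0.1643.
Mass of BOD_L removed per day: Q(S₀ − S) = 794 × 2354 g/m³ = 1869 kg/d.
Net sludge production P_X = 0.1643 × 1869 = 307.1 kg VSS/d.
Carbonaceous O₂ demand = substrate oxidised − cell-mass equivalent = 1869 − 1.42 × 307.1 = 1433 kg O₂/d.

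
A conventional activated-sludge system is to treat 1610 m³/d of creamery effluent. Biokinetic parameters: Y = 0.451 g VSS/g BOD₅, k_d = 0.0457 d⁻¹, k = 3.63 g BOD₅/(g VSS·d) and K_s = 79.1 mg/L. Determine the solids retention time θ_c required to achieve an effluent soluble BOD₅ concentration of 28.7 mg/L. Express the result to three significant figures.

θ_c ≈ 2.56 d

At the target effluent, Y k S/(K_s+S) = 0.451×3.63×28.7/107.8 = 0.4359 d⁻¹.
Then 1/θ_c = μ − k_d = 0.4359 − 0.0457 = 0.3902 d⁻¹, giving θ_c = 2.563 d.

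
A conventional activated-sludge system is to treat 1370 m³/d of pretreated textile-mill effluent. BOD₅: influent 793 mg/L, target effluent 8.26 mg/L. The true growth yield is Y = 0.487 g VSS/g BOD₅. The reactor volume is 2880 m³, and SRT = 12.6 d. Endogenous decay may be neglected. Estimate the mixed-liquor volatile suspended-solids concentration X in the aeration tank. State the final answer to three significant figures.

X ≈ 2290 mg/L

Without decay, X = Y Q (S₀−S) θ_c / V = 0.487 × 1370 × (793 − 8.26) × 12.6 / 2880 = 2291 mg/L.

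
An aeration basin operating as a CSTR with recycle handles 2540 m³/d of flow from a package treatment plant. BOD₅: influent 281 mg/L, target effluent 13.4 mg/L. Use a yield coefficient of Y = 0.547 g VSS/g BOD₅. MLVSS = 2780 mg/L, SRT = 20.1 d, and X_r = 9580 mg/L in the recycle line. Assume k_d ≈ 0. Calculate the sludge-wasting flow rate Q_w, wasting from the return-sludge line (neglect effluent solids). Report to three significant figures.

With k_d = 0 the design equation reduces to V = Y Q (S₀−S) θ_c / X = 0.547 × 2540 × (281 − 13.4) × 20.1 / 2780 = 2688 m³.
θ_c = V·X/(Q_w·X_r) when wasting from the recycle, so Q_w = V·X/(θ_c·X_r) = 2688 × 2780 / (20.1 × 9580) = 38.81 m³/d.

Q_w ≈ 38.8 m³/d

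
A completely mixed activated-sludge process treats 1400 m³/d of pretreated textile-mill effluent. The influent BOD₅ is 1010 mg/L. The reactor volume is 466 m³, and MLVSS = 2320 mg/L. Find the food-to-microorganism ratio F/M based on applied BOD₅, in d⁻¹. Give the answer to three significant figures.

F/M = Q·S₀ / (V·X) = 1400 × 1010 / (466.0 × 2320) = 1.308 g BOD₅·(g VSS·d)⁻¹.

F/M ≈ 1.31 d⁻¹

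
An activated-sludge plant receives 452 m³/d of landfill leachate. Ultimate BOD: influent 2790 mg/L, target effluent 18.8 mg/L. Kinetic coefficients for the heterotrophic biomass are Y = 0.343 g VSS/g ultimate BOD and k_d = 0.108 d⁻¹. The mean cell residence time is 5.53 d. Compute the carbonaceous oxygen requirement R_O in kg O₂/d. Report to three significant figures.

R_O ≈ 871 kg O₂/d

Observed yield with endogenous decay: Y_obs = Y / (1 + k_d·θ_c) = 0.343 / (1 + 0.108 × 5.53) = 0.343 / 1.597 = 0.2147 g VSS/g ultimate BOD.
Mass of ultimate BOD removed per day: Q(S₀ − S) = 452 × 2771 g/m³ = 1253 kg/d.
Net sludge production P_X = 0.2147 × 1253 = 269.0 kg VSS/d.
Carbonaceous O₂ demand = substrate oxidised − cell-mass equivalent = 1253 − 1.42 × 269.0 = 870.6 kg O₂/d.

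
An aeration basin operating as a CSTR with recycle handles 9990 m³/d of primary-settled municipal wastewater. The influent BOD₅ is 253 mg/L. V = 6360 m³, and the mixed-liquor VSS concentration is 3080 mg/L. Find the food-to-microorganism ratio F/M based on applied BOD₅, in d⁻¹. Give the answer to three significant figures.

F/M ≈ 0.129 d⁻¹

F/M = Q·S₀ / (V·X) = 9990 × 253 / (6360 × 3080) = 0.1290 g BOD₅·(g VSS·d)⁻¹.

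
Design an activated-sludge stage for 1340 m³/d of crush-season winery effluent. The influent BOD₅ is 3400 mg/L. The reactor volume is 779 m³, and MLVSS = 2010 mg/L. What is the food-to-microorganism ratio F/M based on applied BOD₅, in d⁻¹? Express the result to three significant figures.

F/M = applied load / biomass = Q·S₀/(V·X) = 1340 × 3400 / (779.0 × 2010) = 2.910 d⁻¹.

F/M ≈ 2.91 d⁻¹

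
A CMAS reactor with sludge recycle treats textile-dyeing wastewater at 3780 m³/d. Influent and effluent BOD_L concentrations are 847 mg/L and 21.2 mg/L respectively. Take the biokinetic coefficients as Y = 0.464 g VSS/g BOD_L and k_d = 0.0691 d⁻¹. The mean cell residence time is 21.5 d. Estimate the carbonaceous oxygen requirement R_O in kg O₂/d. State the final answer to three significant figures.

The observed yield is Y_obs = Y/(1 + k_d·θ_c) = 0.464 / (1 + 0.0691 × 21.5) = 0.464 / 2.486 = 0.1867 g VSS per g BOD_L removed.
Substrate removed = Q·(S₀ − S) = 3780 m³/d × (847 − 21.2) g/m³ = 3.12×10^6 g/d = 3122 kg/d.
Net sludge production P_X = 0.1867 × 3122 = 582.7 kg VSS/d.
R_O = Q·ΔS − 1.42 P_X = 3122 − 827.4 = 2294 kg O₂/d.

R_O ≈ 2290 kg O₂/d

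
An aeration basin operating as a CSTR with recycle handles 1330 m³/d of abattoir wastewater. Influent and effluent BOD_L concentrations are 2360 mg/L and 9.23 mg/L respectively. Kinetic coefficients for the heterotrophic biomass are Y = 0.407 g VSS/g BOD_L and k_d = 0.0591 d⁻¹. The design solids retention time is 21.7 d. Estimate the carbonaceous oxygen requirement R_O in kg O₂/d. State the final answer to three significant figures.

The observed yield is Y_obs = Y/(1 + k_d·θ_c) = 0.407 / (1 + 0.0591 × 21.7) = 0.407 / 2.282 = 0.1783 g VSS per g BOD_L removed.
Mass of BOD_L removed per day: Q(S₀ − S) = 1330 × 2351 g/m³ = 3127 kg/d.
Net sludge production P_X = 0.1783 × 3127 = 557.5 kg VSS/d.
R_O = Q·ΔS − 1.42 P_X = 3127 − 791.7 = 2335 kg O₂/d.

R_O ≈ 2330 kg O₂/d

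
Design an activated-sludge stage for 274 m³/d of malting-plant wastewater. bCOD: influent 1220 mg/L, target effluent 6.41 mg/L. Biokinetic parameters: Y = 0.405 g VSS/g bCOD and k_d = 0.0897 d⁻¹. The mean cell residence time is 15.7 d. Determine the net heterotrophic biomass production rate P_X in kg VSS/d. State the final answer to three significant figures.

P_X ≈ 55.9 kg VSS/d

Correct the yield for decay: Y_obs = Y/(1 + k_d θ_c) = 0.405 / (1 + 0.0897 × 15.7) = 0.405 / 2.408 = 0.1682.
Substrate removed = Q·(S₀ − S) = 274 m³/d × (1220 − 6.41) g/m³ = 3.33×10^5 g/d = 332.5 kg/d.
P_X = Y_obs · Q(S₀ − S) = 0.1682 × 332.5 = 55.92 kg VSS/d.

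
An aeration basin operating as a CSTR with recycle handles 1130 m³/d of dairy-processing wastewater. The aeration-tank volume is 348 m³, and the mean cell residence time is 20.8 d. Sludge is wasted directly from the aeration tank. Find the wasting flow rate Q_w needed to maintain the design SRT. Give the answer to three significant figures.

Wasting from the aeration tank: Q_w = V / θ_c = 348.0 / 20.8 = 16.73 m³/d.

Q_w ≈ 16.7 m³/d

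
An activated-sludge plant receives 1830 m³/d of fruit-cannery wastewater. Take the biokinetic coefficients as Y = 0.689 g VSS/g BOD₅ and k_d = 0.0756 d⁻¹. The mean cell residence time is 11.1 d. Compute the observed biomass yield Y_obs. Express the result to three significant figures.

Y_obs ≈ 0.375 g VSS/g BOD₅

Y_obs = Y / (1 + k_d θ_c) = 0.689 / (1 + 0.0756 × 11.1) = 0.689 / 1.839 = 0.3746.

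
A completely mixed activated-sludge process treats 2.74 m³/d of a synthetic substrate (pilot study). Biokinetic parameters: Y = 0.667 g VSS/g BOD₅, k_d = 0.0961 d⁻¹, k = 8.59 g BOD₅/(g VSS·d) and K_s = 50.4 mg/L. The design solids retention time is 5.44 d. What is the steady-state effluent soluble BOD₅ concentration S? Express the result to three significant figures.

S ≈ 2.59 mg/L

From the Monod/SRT balance for a CMAS, S = K_s·(1+k_d θ_c)/[θ_c·(Y k − k_d) − 1] = 50.4 × (1 + 0.0961 × 5.44) / [5.44 × (0.667 × 8.59 − 0.0961) − 1] = 76.75 / 29.65 = 2.589 mg/L.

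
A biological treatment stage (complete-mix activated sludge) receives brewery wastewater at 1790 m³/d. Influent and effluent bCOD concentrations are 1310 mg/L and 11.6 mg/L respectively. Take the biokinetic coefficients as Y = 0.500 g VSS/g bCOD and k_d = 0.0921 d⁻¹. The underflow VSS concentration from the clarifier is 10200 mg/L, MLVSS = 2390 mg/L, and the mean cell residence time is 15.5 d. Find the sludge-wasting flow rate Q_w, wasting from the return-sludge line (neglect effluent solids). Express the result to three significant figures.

From the SRT design equation V = Y Q (S₀−S) θ_c / [X (1 + k_d θ_c)] = 0.500 × 1790 × (1310 − 11.6) × 15.5 / [2390 × (1 + 0.0921 × 15.5)] = 1.8×10^7 / 5802 = 3105 m³.
θ_c = V·X/(Q_w·X_r) when wasting from the recycle, so Q_w = V·X/(θ_c·X_r) = 3105 × 2390 / (15.5 × 10200) = 46.93 m³/d.

Q_w ≈ 46.9 m³/d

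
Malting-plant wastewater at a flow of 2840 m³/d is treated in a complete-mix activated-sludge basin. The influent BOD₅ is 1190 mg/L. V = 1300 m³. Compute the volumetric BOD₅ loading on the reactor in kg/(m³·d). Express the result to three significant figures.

Applied BOD₅ load per unit volume = Q·S₀/V = (2840 × 1190/1000)/1300 = 2.600 kg BOD₅·m⁻³·d⁻¹.

L_v ≈ 2.60 kg BOD₅/(m³·d)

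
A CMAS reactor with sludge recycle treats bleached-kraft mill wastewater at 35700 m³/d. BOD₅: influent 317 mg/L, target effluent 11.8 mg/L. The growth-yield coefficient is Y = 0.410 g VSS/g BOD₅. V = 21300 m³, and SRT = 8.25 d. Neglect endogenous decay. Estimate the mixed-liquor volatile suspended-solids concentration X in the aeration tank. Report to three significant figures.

X = Y·Q·ΔS·θ_c / V = 0.410 × 35700 × (317 − 11.8) × 8.25 / 21300 = 1730 mg/L.

X ≈ 1730 mg/L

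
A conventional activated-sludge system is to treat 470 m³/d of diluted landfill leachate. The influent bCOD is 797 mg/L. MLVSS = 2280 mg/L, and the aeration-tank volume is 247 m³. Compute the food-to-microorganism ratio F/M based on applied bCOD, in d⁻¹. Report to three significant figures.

F/M ≈ 0.665 d⁻¹

F/M = Q·S₀ / (V·X) = 470 × 797 / (247.0 × 2280) = 0.6652 g bCOD·(g VSS·d)⁻¹.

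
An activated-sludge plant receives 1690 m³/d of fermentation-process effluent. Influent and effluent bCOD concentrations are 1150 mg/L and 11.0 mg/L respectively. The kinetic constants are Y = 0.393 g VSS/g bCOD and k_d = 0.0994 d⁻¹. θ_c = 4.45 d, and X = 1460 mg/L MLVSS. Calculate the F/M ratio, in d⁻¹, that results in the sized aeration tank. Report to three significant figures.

F/M ≈ 0.833 d⁻¹

Rearranging the biomass balance for a CMAS with decay, V = Y·Q·ΔS·θ_c / [X·(1+k_d θ_c)] = 0.393 × 1690 × (1150 − 11.0) × 4.45 / [1460 × (1 + 0.0994 × 4.45)] = 3.37×10^6 / 2106 = 1599 m³.
F/M = applied load / biomass = Q·S₀/(V·X) = 1690 × 1150 / (1599 × 1460) = 0.8327 d⁻¹.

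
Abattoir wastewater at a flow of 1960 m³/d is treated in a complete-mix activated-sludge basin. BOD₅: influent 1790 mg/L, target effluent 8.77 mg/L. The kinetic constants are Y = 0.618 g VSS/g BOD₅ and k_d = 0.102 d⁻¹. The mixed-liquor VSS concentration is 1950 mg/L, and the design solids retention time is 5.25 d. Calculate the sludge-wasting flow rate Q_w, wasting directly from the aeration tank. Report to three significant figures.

Q_w ≈ 721 m³/d

From the SRT design equation V = Y Q (S₀−S) θ_c / [X (1 + k_d θ_c)] = 0.618 × 1960 × (1790 − 8.77) × 5.25 / [1950 × (1 + 0.102 × 5.25)] = 1.13×10^7 / 2994 = 3783 m³.
Wasting from the aeration tank: Q_w = V / θ_c = 3783 / 5.25 = 720.6 m³/d.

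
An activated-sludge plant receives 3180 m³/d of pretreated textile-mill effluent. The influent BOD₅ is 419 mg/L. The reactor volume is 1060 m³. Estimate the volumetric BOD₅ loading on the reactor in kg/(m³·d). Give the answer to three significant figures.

L_v ≈ 1.26 kg BOD₅/(m³·d)

Volumetric loading L_v = Q·S₀ / V = 3180 × 419 g/m³ / 1060 m³ = 1257 g/(m³·d) = 1.257 kg BOD₅/(m³·d).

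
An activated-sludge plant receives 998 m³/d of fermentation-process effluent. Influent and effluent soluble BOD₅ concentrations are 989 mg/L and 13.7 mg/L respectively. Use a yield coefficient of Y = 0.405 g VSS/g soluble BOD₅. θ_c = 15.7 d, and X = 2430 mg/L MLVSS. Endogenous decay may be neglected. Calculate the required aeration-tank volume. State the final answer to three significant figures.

V·X = Y·Q·ΔS·θ_c gives V = 0.405 × 998 × (989 − 13.7) × 15.7 / 2430 = 2547 m³.

V ≈ 2550 m³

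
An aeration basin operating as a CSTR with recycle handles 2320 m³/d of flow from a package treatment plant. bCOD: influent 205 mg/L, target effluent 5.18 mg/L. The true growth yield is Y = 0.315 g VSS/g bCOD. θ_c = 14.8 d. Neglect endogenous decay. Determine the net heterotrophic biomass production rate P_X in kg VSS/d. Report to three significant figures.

Since k_d ≈ 0, Y_obs = Y = 0.315 g VSS/g bCOD.
Substrate removed = Q·(S₀ − S) = 2320 m³/d × (205 − 5.18) g/m³ = 4.64×10^5 g/d = 463.6 kg/d.
P_X = Y_obs · Q(S₀ − S) = 0.3150 × 463.6 = 146.0 kg VSS/d.

P_X ≈ 146 kg VSS/d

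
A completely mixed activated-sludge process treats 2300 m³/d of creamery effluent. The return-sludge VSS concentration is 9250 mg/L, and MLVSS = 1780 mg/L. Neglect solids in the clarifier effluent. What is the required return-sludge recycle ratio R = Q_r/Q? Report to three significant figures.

R ≈ 0.238

R = Q_r/Q = X/(X_r − X) = 1780 / (9250 − 1780) = 0.2383.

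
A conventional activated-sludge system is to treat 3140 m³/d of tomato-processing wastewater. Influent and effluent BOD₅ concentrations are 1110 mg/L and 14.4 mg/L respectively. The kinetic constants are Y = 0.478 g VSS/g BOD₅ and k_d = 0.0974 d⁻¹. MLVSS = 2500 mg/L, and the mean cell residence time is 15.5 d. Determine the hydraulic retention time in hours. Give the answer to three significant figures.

τ ≈ 31.0 h

Rearranging the biomass balance for a CMAS with decay, V = Y·Q·ΔS·θ_c / [X·(1+k_d θ_c)] = 0.478 × 3140 × (1110 − 14.4) × 15.5 / [2500 × (1 + 0.0974 × 15.5)] = 2.55×10^7 / 6274 = 4062 m³.
HRT = V/Q = 4062 m³ / 3140 m³·d⁻¹ = 1.294 d × 24 = 31.05 h.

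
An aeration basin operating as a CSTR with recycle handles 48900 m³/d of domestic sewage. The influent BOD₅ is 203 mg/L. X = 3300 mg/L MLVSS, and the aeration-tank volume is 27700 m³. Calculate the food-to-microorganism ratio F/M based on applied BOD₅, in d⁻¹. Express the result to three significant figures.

F/M ≈ 0.109 d⁻¹

F/M = applied load / biomass = Q·S₀/(V·X) = 48900 × 203 / (27700 × 3300) = 0.1086 d⁻¹.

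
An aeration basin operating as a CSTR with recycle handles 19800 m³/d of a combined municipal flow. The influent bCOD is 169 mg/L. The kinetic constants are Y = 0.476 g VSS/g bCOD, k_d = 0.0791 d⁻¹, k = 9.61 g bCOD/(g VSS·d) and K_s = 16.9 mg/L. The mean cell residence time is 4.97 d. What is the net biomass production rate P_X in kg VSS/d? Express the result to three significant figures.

From the Monod/SRT balance for a CMAS, S = K_s·(1+k_d θ_c)/[θ_c·(Y k − k_d) − 1] = 16.9 × (1 + 0.0791 × 4.97) / [4.97 × (0.476 × 9.61 − 0.0791) − 1] = 23.54 / 21.34 = 1.103 mg/L.
The observed yield is Y_obs = Y/(1 + k_d·θ_c) = 0.476 / (1 + 0.0791 × 4.97) = 0.476 / 1.393 = 0.3417 g VSS per g bCOD removed.
Substrate removed = Q·(S₀ − S) = 19800 m³/d × (169 − 1.10) g/m³ = 3.32×10^6 g/d = 3324 kg/d.
Net biomass production P_X = Y_obs × Q·(S₀ − S) = 0.3417 × 3324 = 1136 kg VSS/d.

P_X ≈ 1140 kg VSS/d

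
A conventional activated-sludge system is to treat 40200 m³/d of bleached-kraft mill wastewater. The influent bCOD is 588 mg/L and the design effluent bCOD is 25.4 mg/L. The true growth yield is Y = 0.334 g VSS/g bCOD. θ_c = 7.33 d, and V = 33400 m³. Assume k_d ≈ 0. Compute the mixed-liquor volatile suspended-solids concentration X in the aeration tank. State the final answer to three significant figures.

Without decay, X = Y Q (S₀−S) θ_c / V = 0.334 × 40200 × (588 − 25.4) × 7.33 / 33400 = 1658 mg/L.

X ≈ 1660 mg/L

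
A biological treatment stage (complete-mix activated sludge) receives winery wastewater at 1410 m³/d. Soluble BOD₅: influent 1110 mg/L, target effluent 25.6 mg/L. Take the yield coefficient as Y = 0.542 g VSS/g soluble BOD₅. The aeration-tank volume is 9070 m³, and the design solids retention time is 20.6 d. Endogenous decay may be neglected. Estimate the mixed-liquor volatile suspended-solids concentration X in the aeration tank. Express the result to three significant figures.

X ≈ 1880 mg/L

Without decay, X = Y Q (S₀−S) θ_c / V = 0.542 × 1410 × (1110 − 25.6) × 20.6 / 9070 = 1882 mg/L.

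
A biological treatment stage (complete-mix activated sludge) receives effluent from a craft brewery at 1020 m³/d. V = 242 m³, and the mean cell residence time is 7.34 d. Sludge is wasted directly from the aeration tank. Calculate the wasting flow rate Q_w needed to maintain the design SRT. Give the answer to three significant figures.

Q_w ≈ 33.0 m³/d

Wasting from the aeration tank: Q_w = V / θ_c = 242.0 / 7.34 = 32.97 m³/d.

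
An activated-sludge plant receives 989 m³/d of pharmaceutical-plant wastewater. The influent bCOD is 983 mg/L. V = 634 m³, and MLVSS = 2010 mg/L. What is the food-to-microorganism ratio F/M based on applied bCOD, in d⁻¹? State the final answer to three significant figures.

F/M ≈ 0.763 d⁻¹

F/M = Q·S₀ / (V·X) = 989 × 983 / (634.0 × 2010) = 0.7629 g bCOD·(g VSS·d)⁻¹.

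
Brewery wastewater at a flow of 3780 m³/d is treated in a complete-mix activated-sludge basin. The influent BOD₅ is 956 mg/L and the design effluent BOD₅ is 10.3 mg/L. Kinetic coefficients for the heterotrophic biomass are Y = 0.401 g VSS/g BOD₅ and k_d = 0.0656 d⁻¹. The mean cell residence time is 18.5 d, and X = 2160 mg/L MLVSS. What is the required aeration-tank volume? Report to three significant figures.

Steady-state biomass mass balance: V·X·(1 + k_d·θ_c) = Y·Q·(S₀ − S)·θ_c, so V = 0.401 × 3780 × (956 − 10.3) × 18.5 / [2160 × (1 + 0.0656 × 18.5)] = 2.65×10^7 / 4781 = 5546 m³.

V ≈ 5550 m³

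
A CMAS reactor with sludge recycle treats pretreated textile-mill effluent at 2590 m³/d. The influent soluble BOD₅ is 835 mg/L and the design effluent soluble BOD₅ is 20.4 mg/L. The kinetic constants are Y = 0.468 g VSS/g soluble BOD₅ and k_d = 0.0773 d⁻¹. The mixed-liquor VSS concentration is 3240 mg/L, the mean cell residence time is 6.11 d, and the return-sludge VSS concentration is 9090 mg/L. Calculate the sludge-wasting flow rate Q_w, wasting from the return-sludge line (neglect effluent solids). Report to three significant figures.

Rearranging the biomass balance for a CMAS with decay, V = Y·Q·ΔS·θ_c / [X·(1+k_d θ_c)] = 0.468 × 2590 × (835 − 20.4) × 6.11 / [3240 × (1 + 0.0773 × 6.11)] = 6.03×10^6 / 4770 = 1265 m³.
Wasting from the return line (neglecting effluent solids): Q_w = V·X / (θ_c·X_r) = 1265 × 3240 / (6.11 × 9090) = 73.78 m³/d.

Q_w ≈ 73.8 m³/d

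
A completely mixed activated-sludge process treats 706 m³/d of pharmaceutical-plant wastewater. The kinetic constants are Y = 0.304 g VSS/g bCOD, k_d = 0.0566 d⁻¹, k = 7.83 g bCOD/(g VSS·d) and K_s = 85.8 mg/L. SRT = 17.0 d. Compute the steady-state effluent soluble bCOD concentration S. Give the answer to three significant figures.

S ≈ 4.37 mg/L

Effluent substrate depends only on kinetics and SRT: S = K_s(1 + k_d θ_c) / [θ_c(Yk − k_d) − 1] = 85.8 × (1 + 0.0566 × 17.0) / [17.0 × (0.304 × 7.83 − 0.0566) − 1] = 168.4 / 38.50 = 4.373 mg/L.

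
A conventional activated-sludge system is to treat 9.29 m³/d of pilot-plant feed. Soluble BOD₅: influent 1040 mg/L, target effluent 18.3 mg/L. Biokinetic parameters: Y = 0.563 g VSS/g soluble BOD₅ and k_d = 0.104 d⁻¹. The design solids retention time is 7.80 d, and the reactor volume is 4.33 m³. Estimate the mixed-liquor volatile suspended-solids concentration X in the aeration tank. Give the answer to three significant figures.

X = Y·Q·ΔS·θ_c / [V·(1 + k_d θ_c)] = 0.563 × 9.29 × (1040 − 18.3) × 7.80 / [4.33 × (1 + 0.104 × 7.80)] = 5315 mg/L.

X ≈ 5310 mg/L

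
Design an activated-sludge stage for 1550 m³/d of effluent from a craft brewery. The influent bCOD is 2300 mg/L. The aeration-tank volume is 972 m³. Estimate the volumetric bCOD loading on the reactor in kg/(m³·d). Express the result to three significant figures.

L_v = Q S₀ / V = 1550 × 2300 × 10⁻³ / 972.0 = 3.668 kg/(m³·d).

L_v ≈ 3.67 kg bCOD/(m³·d)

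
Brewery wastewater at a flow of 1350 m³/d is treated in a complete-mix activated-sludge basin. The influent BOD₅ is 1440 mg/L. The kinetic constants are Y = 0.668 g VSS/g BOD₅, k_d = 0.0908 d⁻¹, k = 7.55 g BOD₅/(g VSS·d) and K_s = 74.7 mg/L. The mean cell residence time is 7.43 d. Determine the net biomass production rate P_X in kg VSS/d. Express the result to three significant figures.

P_X ≈ 774 kg VSS/d

From the Monod/SRT balance for a CMAS, S = K_s·(1+k_d θ_c)/[θ_c·(Y k − k_d) − 1] = 74.7 × (1 + 0.0908 × 7.43) / [7.43 × (0.668 × 7.55 − 0.0908) − 1] = 125.1 / 35.80 = 3.495 mg/L.
Observed yield with endogenous decay: Y_obs = Y / (1 + k_d·θ_c) = 0.668 / (1 + 0.0908 × 7.43) = 0.668 / 1.675 = 0.3989 g VSS/g BOD₅.
Mass of BOD₅ removed per day: Q(S₀ − S) = 1350 × 1437 g/m³ = 1939 kg/d.
Biomass produced: P_X = Y_obs·Q·ΔS = 0.3989 × 1939 ≈ 773.6 kg VSS/d.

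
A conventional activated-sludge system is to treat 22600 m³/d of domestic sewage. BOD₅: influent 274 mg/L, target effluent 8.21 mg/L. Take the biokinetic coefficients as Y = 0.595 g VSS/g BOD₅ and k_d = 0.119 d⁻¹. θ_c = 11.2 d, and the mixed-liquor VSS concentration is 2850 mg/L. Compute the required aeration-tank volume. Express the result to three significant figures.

V ≈ 6020 m³

Steady-state biomass mass balance: V·X·(1 + k_d·θ_c) = Y·Q·(S₀ − S)·θ_c, so V = 0.595 × 22600 × (274 − 8.21) × 11.2 / [2850 × (1 + 0.119 × 11.2)] = 4×10^7 / 6648 = 6021 m³.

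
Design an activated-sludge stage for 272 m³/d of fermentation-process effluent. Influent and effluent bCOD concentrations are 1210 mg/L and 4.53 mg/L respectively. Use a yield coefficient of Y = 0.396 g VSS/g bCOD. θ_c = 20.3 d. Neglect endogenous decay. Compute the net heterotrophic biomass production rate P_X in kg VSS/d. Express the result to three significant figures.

P_X ≈ 130 kg VSS/d

With endogenous decay neglected, the observed yield equals the true yield: Y_obs = Y = 0.396 g VSS/g bCOD.
ΔS = 1210 − 4.53 = 1205 mg/L, so the substrate removal rate is 272 × 1205/1000 = 327.9 kg bCOD/d.
Net biomass production P_X = Y_obs × Q·(S₀ − S) = 0.3960 × 327.9 = 129.8 kg VSS/d.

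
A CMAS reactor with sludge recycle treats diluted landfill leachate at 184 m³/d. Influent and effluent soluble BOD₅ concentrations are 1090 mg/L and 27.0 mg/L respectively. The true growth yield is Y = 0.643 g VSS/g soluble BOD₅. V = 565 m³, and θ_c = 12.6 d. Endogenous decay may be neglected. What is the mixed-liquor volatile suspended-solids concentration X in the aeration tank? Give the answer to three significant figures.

X ≈ 2800 mg/L

X = Y·Q·ΔS·θ_c / V = 0.643 × 184 × (1090 − 27.0) × 12.6 / 565 = 2805 mg/L.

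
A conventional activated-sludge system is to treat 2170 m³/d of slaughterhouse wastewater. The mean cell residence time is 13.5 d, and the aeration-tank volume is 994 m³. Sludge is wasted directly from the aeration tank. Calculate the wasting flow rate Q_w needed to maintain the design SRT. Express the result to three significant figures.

For wasting at MLVSS concentration, Q_w = V/θ_c = 994.0/13.5 = 73.63 m³/d.

Q_w ≈ 73.6 m³/d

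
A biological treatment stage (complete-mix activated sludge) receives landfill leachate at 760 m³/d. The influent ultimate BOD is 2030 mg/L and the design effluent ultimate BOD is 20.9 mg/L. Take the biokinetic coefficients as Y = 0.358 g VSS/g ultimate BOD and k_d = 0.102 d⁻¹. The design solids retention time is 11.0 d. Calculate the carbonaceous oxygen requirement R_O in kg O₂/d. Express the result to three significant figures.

R_O ≈ 1160 kg O₂/d

Observed yield with endogenous decay: Y_obs = Y / (1 + k_d·θ_c) = 0.358 / (1 + 0.102 × 11.0) = 0.358 / 2.122 = 0.1687 g VSS/g ultimate BOD.
Q·(S₀ − S) = 760 × (2030 − 20.9) × 10⁻³ = 1527 kg/d removed.
P_X = Y_obs·Q·(S₀ − S) = 0.1687 × 1527 = 257.6 kg VSS/d.
R_O = Q·ΔS − 1.42 P_X = 1527 − 365.8 = 1161 kg O₂/d.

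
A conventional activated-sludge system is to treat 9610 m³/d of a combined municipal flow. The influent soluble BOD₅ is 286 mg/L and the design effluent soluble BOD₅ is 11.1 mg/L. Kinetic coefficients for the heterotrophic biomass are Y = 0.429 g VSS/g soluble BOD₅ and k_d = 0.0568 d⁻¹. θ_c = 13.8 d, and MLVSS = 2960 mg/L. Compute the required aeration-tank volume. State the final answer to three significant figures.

V ≈ 2960 m³

Rearranging the biomass balance for a CMAS with decay, V = Y·Q·ΔS·θ_c / [X·(1+k_d θ_c)] = 0.429 × 9610 × (286 − 11.1) × 13.8 / [2960 × (1 + 0.0568 × 13.8)] = 1.56×10^7 / 5280 = 2962 m³.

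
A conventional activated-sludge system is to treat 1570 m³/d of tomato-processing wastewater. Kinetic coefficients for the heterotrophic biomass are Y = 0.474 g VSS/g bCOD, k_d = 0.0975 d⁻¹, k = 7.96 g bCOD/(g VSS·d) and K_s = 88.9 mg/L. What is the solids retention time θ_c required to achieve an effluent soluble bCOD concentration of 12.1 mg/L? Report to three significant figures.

θ_c ≈ 2.82 d

At the target effluent, Y k S/(K_s+S) = 0.474×7.96×12.1/101.0 = 0.4520 d⁻¹.
1/θ_c = 0.4520 − 0.0975 = 0.3545 d⁻¹, so θ_c = 2.821 d.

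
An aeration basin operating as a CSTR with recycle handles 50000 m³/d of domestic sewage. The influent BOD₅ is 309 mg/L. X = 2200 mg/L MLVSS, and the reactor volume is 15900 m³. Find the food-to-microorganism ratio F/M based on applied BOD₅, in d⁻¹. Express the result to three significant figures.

F/M = applied load / biomass = Q·S₀/(V·X) = 50000 × 309 / (15900 × 2200) = 0.4417 d⁻¹.

F/M ≈ 0.442 d⁻¹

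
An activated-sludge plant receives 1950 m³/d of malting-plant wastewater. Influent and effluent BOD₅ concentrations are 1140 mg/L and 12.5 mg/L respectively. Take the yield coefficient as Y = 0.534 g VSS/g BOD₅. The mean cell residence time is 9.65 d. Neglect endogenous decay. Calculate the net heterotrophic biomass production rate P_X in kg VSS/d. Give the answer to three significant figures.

Since k_d ≈ 0, Y_obs = Y = 0.534 g VSS/g BOD₅.
Mass of BOD₅ removed per day: Q(S₀ − S) = 1950 × 1128 g/m³ = 2199 kg/d.
P_X = Y_obs · Q(S₀ − S) = 0.5340 × 2199 = 1174 kg VSS/d.

P_X ≈ 1170 kg VSS/d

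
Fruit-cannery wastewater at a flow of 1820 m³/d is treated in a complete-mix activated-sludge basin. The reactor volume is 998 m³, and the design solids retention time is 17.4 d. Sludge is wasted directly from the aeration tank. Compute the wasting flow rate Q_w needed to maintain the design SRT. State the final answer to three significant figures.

Q_w ≈ 57.4 m³/d

With mixed-liquor wasting, θ_c = V/Q_w, so Q_w = V/θ_c = 998.0/17.4 = 57.36 m³/d.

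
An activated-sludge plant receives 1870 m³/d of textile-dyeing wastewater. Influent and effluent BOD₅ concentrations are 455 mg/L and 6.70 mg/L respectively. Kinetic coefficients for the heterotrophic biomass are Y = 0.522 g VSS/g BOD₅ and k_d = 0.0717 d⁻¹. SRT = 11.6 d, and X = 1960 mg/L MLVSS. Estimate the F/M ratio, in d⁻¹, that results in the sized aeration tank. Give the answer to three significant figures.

F/M ≈ 0.307 d⁻¹

Rearranging the biomass balance for a CMAS with decay, V = Y·Q·ΔS·θ_c / [X·(1+k_d θ_c)] = 0.522 × 1870 × (455 − 6.70) × 11.6 / [1960 × (1 + 0.0717 × 11.6)] = 5.08×10^6 / 3590 = 1414 m³.
F/M = Q·S₀ / (V·X) = 1870 × 455 / (1414 × 1960) = 0.3070 g BOD₅·(g VSS·d)⁻¹.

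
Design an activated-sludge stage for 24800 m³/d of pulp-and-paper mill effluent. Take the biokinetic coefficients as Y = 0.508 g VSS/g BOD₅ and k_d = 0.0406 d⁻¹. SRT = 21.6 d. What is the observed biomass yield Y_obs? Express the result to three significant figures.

Y_obs = Y / (1 + k_d θ_c) = 0.508 / (1 + 0.0406 × 21.6) = 0.508 / 1.877 = 0.2707.

Y_obs ≈ 0.271 g VSS/g BOD₅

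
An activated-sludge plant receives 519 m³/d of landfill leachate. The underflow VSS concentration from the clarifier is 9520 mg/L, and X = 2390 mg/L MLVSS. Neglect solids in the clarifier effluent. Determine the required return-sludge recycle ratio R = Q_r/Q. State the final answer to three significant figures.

Mass balance around the secondary clarifier (neglecting effluent solids): R = X / (X_r − X) = 2390 / (9520 − 2390) = 0.3352.

R ≈ 0.335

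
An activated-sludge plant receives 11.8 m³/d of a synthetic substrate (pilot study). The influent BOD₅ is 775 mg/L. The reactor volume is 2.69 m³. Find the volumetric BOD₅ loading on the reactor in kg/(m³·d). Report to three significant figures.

L_v ≈ 3.40 kg BOD₅/(m³·d)

Applied BOD₅ load per unit volume = Q·S₀/V = (11.8 × 775/1000)/2.690 = 3.400 kg BOD₅·m⁻³·d⁻¹.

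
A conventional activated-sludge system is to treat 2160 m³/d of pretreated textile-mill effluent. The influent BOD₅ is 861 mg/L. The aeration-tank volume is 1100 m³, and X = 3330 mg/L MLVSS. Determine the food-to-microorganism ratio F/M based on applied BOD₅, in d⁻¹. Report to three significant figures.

Food-to-microorganism ratio F/M = Q S₀ / (V X) = 2160 × 861 / (1100 × 3330) = 0.5077 d⁻¹.

F/M ≈ 0.508 d⁻¹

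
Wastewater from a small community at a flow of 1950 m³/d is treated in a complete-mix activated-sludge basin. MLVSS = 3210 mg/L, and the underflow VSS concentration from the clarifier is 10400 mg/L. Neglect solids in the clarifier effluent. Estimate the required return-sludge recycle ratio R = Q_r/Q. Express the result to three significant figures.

R ≈ 0.446

R = Q_r/Q = X/(X_r − X) = 3210 / (10400 − 3210) = 0.4465.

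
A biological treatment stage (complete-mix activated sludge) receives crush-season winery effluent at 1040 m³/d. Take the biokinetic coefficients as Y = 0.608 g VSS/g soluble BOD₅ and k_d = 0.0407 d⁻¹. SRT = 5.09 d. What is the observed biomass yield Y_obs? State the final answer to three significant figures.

The observed yield is Y_obs = Y/(1 + k_d·θ_c) = 0.608 / (1 + 0.0407 × 5.09) = 0.608 / 1.207 = 0.5037 g VSS per g soluble BOD₅ removed.

Y_obs ≈ 0.504 g VSS/g soluble BOD₅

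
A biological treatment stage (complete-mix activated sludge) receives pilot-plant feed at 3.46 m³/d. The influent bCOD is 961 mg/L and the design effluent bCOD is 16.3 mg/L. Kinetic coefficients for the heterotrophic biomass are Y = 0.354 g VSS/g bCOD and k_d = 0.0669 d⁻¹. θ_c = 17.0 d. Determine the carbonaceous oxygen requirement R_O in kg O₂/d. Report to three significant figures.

R_O ≈ 2.50 kg O₂/d

Correct the yield for decay: Y_obs = Y/(1 + k_d θ_c) = 0.354 / (1 + 0.0669 × 17.0) = 0.354 / 2.137 = 0.1656.
Substrate removed = Q·(S₀ − S) = 3.46 m³/d × (961 − 16.3) g/m³ = 3.27×10^3 g/d = 3.269 kg/d.
Biomass synthesised: P_X = Y_obs × 3.269 = 0.5414 kg VSS/d.
Carbonaceous O₂ demand = substrate oxidised − cell-mass equivalent = 3.269 − 1.42 × 0.5414 = 2.500 kg O₂/d.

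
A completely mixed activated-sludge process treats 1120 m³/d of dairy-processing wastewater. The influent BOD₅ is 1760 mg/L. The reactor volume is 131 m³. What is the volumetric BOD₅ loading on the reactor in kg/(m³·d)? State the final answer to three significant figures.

L_v ≈ 15.0 kg BOD₅/(m³·d)

L_v = Q S₀ / V = 1120 × 1760 × 10⁻³ / 131.0 = 15.05 kg/(m³·d).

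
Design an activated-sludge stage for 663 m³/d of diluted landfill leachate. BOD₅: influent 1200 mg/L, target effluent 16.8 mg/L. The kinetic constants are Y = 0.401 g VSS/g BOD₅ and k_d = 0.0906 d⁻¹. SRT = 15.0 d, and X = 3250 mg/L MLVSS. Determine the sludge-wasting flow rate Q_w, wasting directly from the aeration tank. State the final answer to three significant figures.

Steady-state biomass mass balance: V·X·(1 + k_d·θ_c) = Y·Q·(S₀ − S)·θ_c, so V = 0.401 × 663 × (1200 − 16.8) × 15.0 / [3250 × (1 + 0.0906 × 15.0)] = 4.72×10^6 / 7667 = 615.5 m³.
Wasting from the aeration tank: Q_w = V / θ_c = 615.5 / 15.0 = 41.03 m³/d.

Q_w ≈ 41.0 m³/d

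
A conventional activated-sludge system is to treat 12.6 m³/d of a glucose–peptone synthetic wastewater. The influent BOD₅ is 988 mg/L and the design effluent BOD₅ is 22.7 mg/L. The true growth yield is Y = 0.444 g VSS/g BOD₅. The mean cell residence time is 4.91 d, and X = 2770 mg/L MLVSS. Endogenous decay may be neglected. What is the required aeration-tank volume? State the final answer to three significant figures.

With k_d = 0 the design equation reduces to V = Y Q (S₀−S) θ_c / X = 0.444 × 12.6 × (988 − 22.7) × 4.91 / 2770 = 9.572 m³.

V ≈ 9.57 m³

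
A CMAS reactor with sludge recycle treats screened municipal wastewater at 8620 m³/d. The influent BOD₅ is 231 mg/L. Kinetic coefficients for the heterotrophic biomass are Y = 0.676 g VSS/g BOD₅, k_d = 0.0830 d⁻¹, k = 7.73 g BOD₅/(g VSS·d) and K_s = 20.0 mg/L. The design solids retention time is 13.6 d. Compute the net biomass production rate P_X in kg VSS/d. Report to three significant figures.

For a completely mixed reactor with recycle the Lawrence–McCarty relation gives S = K_s·(1 + k_d·θ_c) / [θ_c·(Y·k − k_d) − 1] = 20.0 × (1 + 0.0830 × 13.6) / [13.6 × (0.676 × 7.73 − 0.0830) − 1] = 42.58 / 68.94 = 0.6176 mg/L.
Correct the yield for decay: Y_obs = Y/(1 + k_d θ_c) = 0.676 / (1 + 0.0830 × 13.6) = 0.676 / 2.129 = 0.3175.
Q·(S₀ − S) = 8620 × (231 − 0.618) × 10⁻³ = 1986 kg/d removed.
Net biomass production P_X = Y_obs × Q·(S₀ − S) = 0.3175 × 1986 = 630.6 kg VSS/d.

P_X ≈ 631 kg VSS/d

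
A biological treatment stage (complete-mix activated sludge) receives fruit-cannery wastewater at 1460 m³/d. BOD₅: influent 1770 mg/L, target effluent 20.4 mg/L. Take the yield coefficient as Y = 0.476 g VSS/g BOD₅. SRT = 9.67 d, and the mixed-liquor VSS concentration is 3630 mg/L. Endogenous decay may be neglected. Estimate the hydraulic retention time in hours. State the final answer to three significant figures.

τ ≈ 53.2 h

With k_d = 0 the design equation reduces to V = Y Q (S₀−S) θ_c / X = 0.476 × 1460 × (1770 − 20.4) × 9.67 / 3630 = 3239 m³.
Hydraulic retention time τ = V/Q = 3239 / 1460 = 2.219 d = 53.24 h.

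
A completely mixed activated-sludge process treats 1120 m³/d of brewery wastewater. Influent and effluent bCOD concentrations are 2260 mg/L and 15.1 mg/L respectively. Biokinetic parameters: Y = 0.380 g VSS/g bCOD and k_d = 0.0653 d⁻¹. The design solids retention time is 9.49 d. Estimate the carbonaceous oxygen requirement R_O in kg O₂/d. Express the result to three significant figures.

Correct the yield for decay: Y_obs = Y/(1 + k_d θ_c) = 0.380 / (1 + 0.0653 × 9.49) = 0.380 / 1.620 = 0.2346.
Substrate removed = Q·(S₀ − S) = 1120 m³/d × (2260 − 15.1) g/m³ = 2.51×10^6 g/d = 2514 kg/d.
Net sludge production P_X = 0.2346 × 2514 = 589.9 kg VSS/d.
R_O = Q·ΔS − 1.42 P_X = 2514 − 837.6 = 1677 kg O₂/d.

R_O ≈ 1680 kg O₂/d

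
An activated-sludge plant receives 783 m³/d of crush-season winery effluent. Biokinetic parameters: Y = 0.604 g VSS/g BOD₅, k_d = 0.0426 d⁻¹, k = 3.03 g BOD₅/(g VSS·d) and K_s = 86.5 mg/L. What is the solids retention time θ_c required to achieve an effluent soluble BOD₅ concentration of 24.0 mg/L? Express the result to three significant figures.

θ_c ≈ 2.82 d

At the target effluent, Y k S/(K_s+S) = 0.604×3.03×24.0/110.5 = 0.3975 d⁻¹.
Then 1/θ_c = μ − k_d = 0.3975 − 0.0426 = 0.3549 d⁻¹, giving θ_c = 2.818 d.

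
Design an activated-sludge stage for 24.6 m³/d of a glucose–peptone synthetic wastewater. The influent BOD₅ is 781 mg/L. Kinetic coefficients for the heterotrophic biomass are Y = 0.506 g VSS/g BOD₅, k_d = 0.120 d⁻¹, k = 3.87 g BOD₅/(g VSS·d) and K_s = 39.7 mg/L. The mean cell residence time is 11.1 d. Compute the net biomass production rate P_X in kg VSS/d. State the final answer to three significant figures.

P_X ≈ 4.14 kg VSS/d

From the Monod/SRT balance for a CMAS, S = K_s·(1+k_d θ_c)/[θ_c·(Y k − k_d) − 1] = 39.7 × (1 + 0.120 × 11.1) / [11.1 × (0.506 × 3.87 − 0.120) − 1] = 92.58 / 19.40 = 4.771 mg/L.
Observed yield with endogenous decay: Y_obs = Y / (1 + k_d·θ_c) = 0.506 / (1 + 0.120 × 11.1) = 0.506 / 2.332 = 0.2170 g VSS/g BOD₅.
Substrate removed = Q·(S₀ − S) = 24.6 m³/d × (781 − 4.77) g/m³ = 1.91×10^4 g/d = 19.10 kg/d.
P_X = Y_obs · Q(S₀ − S) = 0.2170 × 19.10 = 4.143 kg VSS/d.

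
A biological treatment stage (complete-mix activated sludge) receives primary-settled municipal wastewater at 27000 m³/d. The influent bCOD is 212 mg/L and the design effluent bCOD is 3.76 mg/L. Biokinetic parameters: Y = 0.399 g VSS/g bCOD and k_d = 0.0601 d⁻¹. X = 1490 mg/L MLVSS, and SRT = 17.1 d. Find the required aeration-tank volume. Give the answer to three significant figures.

Rearranging the biomass balance for a CMAS with decay, V = Y·Q·ΔS·θ_c / [X·(1+k_d θ_c)] = 0.399 × 27000 × (212 − 3.76) × 17.1 / [1490 × (1 + 0.0601 × 17.1)] = 3.84×10^7 / 3021 = 12697 m³.

V ≈ 12700 m³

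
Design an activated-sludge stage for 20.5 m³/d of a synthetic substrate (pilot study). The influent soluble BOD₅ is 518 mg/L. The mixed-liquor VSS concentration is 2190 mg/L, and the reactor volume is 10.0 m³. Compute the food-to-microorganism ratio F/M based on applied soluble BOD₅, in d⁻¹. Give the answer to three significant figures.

F/M ≈ 0.485 d⁻¹

F/M = applied load / biomass = Q·S₀/(V·X) = 20.5 × 518 / (10.00 × 2190) = 0.4849 d⁻¹.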